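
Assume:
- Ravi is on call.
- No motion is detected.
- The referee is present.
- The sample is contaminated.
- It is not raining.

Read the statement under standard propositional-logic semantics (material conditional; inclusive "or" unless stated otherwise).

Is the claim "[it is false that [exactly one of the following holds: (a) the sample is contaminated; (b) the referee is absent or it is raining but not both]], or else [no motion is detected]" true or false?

Let S = "the sample is contaminated" (T), R = "the referee is present" (T), U = "it is raining" (F), Q = "motion is detected" (F).
In symbols: ~(S xor (~R xor U)) | ~Q

~R = ~T = F
~R xor U = F xor F = F
S xor (~R xor U) = T xor F = T
~(S xor (~R xor U)) = ~T = F
~Q = ~F = T
~(S xor (~R xor U)) | ~Q = F | T = T

True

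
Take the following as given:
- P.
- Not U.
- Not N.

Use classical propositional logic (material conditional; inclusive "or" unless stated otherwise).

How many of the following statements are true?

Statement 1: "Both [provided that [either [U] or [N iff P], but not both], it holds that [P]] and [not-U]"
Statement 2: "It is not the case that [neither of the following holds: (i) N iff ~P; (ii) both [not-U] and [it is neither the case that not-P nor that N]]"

Statement 1: Formalization: ((U xor (N iff P)) -> P) and not U

N iff P = False iff True = False
U xor (N iff P) = False xor False = False
(U xor (N iff P)) -> P = False -> True = True
not U = not False = True
((U xor (N iff P)) -> P) and not U = True and True = True
Hence Statement 1 is true.

Statement 2: Parsed as not ((N iff not P) nor (not U and (not P nor N)))

not P = not True = False
N iff not P = False iff False = True
not U = not False = True
not P = not True = False
not P nor N = False nor False = True
not U and (not P nor N) = True and True = True
(N iff not P) nor (not U and (not P nor N)) = True nor True = False
not ((N iff not P) nor (not U and (not P nor N))) = not False = True
Hence Statement 2 is true.

2 of the 2 statements are true.

2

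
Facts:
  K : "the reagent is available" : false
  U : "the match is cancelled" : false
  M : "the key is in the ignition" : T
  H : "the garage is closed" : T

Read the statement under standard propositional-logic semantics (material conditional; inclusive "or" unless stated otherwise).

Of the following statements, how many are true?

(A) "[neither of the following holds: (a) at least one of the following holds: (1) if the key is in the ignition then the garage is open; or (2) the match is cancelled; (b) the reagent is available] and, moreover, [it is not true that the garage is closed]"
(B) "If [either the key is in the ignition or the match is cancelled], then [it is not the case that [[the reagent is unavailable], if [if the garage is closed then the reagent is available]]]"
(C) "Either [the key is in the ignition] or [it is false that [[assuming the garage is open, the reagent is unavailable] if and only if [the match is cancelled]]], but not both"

(A): Parsed as (((M -> not H) or U) nor K) and not H

not H = not True = False
M -> not H = True -> False = False
(M -> not H) or U = False or False = False
((M -> not H) or U) nor K = False nor False = True
not H = not True = False
(((M -> not H) or U) nor K) and not H = True and False = False
Hence (A) is false.

(B): Formalization: (M or U) -> not ((H -> K) -> not K)

M or U = True or False = True
H -> K = True -> False = False
not K = not False = True
(H -> K) -> not K = False -> True = True
not ((H -> K) -> not K) = not True = False
(M or U) -> not ((H -> K) -> not K) = True -> False = False
Hence (B) is false.

(C): In symbols: M xor not ((not H -> not K) iff U)

not H = not True = False
not K = not False = True
not H -> not K = False -> True = True
(not H -> not K) iff U = True iff False = False
not ((not H -> not K) iff U) = not False = True
M xor not ((not H -> not K) iff U) = True xor True = False
Thus (C) is false.

Count: 0.

0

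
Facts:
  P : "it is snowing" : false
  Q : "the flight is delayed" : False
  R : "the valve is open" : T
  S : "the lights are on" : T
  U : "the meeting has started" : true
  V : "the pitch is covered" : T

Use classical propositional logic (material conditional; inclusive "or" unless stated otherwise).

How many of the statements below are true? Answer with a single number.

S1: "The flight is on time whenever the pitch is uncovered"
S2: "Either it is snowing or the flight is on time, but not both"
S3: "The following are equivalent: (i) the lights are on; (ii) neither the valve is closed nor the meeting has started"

S1: This is ~V -> ~Q.

~V = ~T = F
~Q = ~F = T
~V -> ~Q = F -> T = T
Thus S1 is true.

S2: Formalization: P xor ~Q

~Q = ~F = T
P xor ~Q = F xor T = T
Thus S2 is true.

S3: In symbols: S <-> (~R nor U)

~R = ~T = F
~R nor U = F nor T = F
S <-> (~R nor U) = T <-> F = F
Hence S3 is false.

True statements: 2.

2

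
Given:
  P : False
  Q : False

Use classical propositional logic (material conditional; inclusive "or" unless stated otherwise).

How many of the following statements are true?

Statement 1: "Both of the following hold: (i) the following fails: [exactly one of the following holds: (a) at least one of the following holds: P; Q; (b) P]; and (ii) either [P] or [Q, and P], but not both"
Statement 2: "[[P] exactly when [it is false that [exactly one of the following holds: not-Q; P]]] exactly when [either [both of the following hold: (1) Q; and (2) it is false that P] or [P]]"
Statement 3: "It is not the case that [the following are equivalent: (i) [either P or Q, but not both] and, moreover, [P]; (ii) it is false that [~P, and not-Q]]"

Statement 1: In symbols: ¬((P ∨ Q) ⊕ P) ∧ (P ⊕ (Q ∧ P))

P ∨ Q = F ∨ F = F
(P ∨ Q) ⊕ P = F ⊕ F = F
¬((P ∨ Q) ⊕ P) = ¬F = T
Q ∧ P = F ∧ F = F
P ⊕ (Q ∧ P) = F ⊕ F = F
¬((P ∨ Q) ⊕ P) ∧ (P ⊕ (Q ∧ P)) = T ∧ F = F
So Statement 1 is false.

Statement 2: This is (P ↔ ¬(¬Q ⊕ P)) ↔ ((Q ∧ ¬P) ∨ P).

¬Q = ¬F = T
¬Q ⊕ P = T ⊕ F = T
¬(¬Q ⊕ P) = ¬T = F
P ↔ ¬(¬Q ⊕ P) = F ↔ F = T
¬P = ¬F = T
Q ∧ ¬P = F ∧ T = F
(Q ∧ ¬P) ∨ P = F ∨ F = F
(P ↔ ¬(¬Q ⊕ P)) ↔ ((Q ∧ ¬P) ∨ P) = T ↔ F = F
Thus Statement 2 is false.

Statement 3: In symbols: ¬(((P ⊕ Q) ∧ P) ↔ ¬(¬P ∧ ¬Q))

P ⊕ Q = F ⊕ F = F
(P ⊕ Q) ∧ P = F ∧ F = F
¬P = ¬F = T
¬Q = ¬F = T
¬P ∧ ¬Q = T ∧ T = T
¬(¬P ∧ ¬Q) = ¬T = F
((P ⊕ Q) ∧ P) ↔ ¬(¬P ∧ ¬Q) = F ↔ F = T
¬(((P ⊕ Q) ∧ P) ↔ ¬(¬P ∧ ¬Q)) = ¬T = F
So Statement 3 is false.

0 of the 3 statements are true (none).

0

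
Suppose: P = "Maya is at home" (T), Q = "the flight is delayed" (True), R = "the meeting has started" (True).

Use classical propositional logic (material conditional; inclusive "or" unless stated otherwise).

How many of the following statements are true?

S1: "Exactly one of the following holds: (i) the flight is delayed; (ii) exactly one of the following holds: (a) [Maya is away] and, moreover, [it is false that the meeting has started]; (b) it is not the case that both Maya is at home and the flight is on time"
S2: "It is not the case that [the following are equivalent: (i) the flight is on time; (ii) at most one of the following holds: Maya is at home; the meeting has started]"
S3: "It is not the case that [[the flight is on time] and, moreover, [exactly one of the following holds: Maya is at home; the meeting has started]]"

S1: Formalization: Q ⊕ ((¬P ∧ ¬R) ⊕ (P ↑ ¬Q))

¬P = ¬T = F
¬R = ¬T = F
¬P ∧ ¬R = F ∧ F = F
¬Q = ¬T = F
P ↑ ¬Q = T ↑ F = T
(¬P ∧ ¬R) ⊕ (P ↑ ¬Q) = F ⊕ T = T
Q ⊕ ((¬P ∧ ¬R) ⊕ (P ↑ ¬Q)) = T ⊕ T = F
Thus S1 is false.

S2: This is ¬(¬Q ↔ (P ↑ R)).

¬Q = ¬T = F
P ↑ R = T ↑ T = F
¬Q ↔ (P ↑ R) = F ↔ F = T
¬(¬Q ↔ (P ↑ R)) = ¬T = F
Hence S2 is false.

S3: Formalization: ¬(¬Q ∧ (P ⊕ R))

¬Q = ¬T = F
P ⊕ R = T ⊕ T = F
¬Q ∧ (P ⊕ R) = F ∧ F = F
¬(¬Q ∧ (P ⊕ R)) = ¬F = T
Thus S3 is true.

1 of the 3 statements is true.

1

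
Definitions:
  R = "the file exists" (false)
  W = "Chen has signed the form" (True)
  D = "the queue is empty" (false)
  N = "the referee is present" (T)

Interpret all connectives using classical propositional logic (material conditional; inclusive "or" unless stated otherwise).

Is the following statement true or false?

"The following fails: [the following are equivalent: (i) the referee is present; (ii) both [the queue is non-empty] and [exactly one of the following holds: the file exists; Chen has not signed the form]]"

This is ¬(N ↔ (¬D ∧ (R ⊕ ¬W))).

¬D = ¬F = T
¬W = ¬T = F
R ⊕ ¬W = F ⊕ F = F
¬D ∧ (R ⊕ ¬W) = T ∧ F = F
N ↔ (¬D ∧ (R ⊕ ¬W)) = T ↔ F = F
¬(N ↔ (¬D ∧ (R ⊕ ¬W))) = ¬F = T

true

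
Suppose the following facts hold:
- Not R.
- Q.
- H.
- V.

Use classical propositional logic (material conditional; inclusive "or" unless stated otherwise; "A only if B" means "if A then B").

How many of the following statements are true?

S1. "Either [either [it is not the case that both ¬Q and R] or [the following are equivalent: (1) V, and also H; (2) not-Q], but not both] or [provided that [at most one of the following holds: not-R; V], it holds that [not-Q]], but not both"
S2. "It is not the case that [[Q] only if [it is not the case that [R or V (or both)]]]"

S1: Formalization: ((~Q nand R) xor ((V & H) <-> ~Q)) xor ((~R nand V) -> ~Q)

~Q = ~T = F
~Q nand R = F nand F = T
V & H = T & T = T
~Q = ~T = F
(V & H) <-> ~Q = T <-> F = F
(~Q nand R) xor ((V & H) <-> ~Q) = T xor F = T
~R = ~F = T
~R nand V = T nand T = F
~Q = ~T = F
(~R nand V) -> ~Q = F -> F = T
((~Q nand R) xor ((V & H) <-> ~Q)) xor ((~R nand V) -> ~Q) = T xor T = F
So S1 is false.

S2: In symbols: ~(Q -> ~(R | V))

R | V = F | T = T
~(R | V) = ~T = F
Q -> ~(R | V) = T -> F = F
~(Q -> ~(R | V)) = ~F = T
Hence S2 is true.

Count: 1.

1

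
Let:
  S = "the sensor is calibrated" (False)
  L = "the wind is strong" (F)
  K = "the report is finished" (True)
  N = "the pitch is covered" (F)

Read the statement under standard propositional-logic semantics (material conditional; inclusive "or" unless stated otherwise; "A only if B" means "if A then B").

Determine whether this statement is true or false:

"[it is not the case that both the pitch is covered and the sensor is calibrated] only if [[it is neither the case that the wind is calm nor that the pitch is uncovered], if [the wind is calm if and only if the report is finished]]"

In symbols: (N ↑ S) → ((¬L ↔ K) → (¬L ↓ ¬N))

N ↑ S = F ↑ F = T
¬L = ¬F = T
¬L ↔ K = T ↔ T = T
¬L = ¬F = T
¬N = ¬F = T
¬L ↓ ¬N = T ↓ T = F
(¬L ↔ K) → (¬L ↓ ¬N) = T → F = F
(N ↑ S) → ((¬L ↔ K) → (¬L ↓ ¬N)) = T → F = F

The statement is false.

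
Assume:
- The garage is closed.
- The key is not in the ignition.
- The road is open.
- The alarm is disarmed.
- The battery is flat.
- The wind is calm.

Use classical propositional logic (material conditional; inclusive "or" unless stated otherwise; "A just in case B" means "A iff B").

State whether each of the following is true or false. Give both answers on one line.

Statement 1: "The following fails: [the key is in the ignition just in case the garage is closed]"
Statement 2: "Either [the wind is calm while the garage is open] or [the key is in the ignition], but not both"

Statement 1 T; Statement 2 F

Let G = "the key is in the ignition" (False), H = "the garage is closed" (True), N = "the wind is strong" (False).

Statement 1: This is not (G iff H).

G iff H = False iff True = False
not (G iff H) = not False = True
Hence Statement 1 is true.

Statement 2: This is (not N and not H) xor G.

not N = not False = True
not H = not True = False
not N and not H = True and False = False
(not N and not H) xor G = False xor False = False
Hence Statement 2 is false.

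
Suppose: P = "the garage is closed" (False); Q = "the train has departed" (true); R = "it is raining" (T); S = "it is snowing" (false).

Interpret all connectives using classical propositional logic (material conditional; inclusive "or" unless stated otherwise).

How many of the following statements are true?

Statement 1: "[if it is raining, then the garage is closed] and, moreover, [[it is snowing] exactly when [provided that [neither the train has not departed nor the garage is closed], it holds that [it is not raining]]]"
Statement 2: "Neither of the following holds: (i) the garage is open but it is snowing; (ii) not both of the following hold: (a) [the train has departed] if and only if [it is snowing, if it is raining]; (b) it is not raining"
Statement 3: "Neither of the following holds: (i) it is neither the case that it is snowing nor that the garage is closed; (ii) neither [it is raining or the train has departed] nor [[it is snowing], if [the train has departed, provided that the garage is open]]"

0

Statement 1: In symbols: (R → P) ∧ (S ↔ ((¬Q ↓ P) → ¬R))

R → P = T → F = F
¬Q = ¬T = F
¬Q ↓ P = F ↓ F = T
¬R = ¬T = F
(¬Q ↓ P) → ¬R = T → F = F
S ↔ ((¬Q ↓ P) → ¬R) = F ↔ F = T
(R → P) ∧ (S ↔ ((¬Q ↓ P) → ¬R)) = F ∧ T = F
So Statement 1 is false.

Statement 2: Formalization: (¬P ∧ S) ↓ ((Q ↔ (R → S)) ↑ ¬R)

¬P = ¬F = T
¬P ∧ S = T ∧ F = F
R → S = T → F = F
Q ↔ (R → S) = T ↔ F = F
¬R = ¬T = F
(Q ↔ (R → S)) ↑ ¬R = F ↑ F = T
(¬P ∧ S) ↓ ((Q ↔ (R → S)) ↑ ¬R) = F ↓ T = F
Hence Statement 2 is false.

Statement 3: Parsed as (S ↓ P) ↓ ((R ∨ Q) ↓ ((¬P → Q) → S))

S ↓ P = F ↓ F = T
R ∨ Q = T ∨ T = T
¬P = ¬F = T
¬P → Q = T → T = T
(¬P → Q) → S = T → F = F
(R ∨ Q) ↓ ((¬P → Q) → S) = T ↓ F = F
(S ↓ P) ↓ ((R ∨ Q) ↓ ((¬P → Q) → S)) = T ↓ F = F
Thus Statement 3 is false.

Count: 0.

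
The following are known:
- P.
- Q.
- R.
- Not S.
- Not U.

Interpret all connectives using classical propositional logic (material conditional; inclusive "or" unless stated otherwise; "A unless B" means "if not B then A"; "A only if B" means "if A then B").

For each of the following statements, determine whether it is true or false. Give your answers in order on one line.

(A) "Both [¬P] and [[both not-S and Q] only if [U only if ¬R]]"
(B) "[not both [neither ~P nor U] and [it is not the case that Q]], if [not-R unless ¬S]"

(A): In symbols: ¬P ∧ ((¬S ∧ Q) → (U → ¬R))

¬P = ¬T = F
¬S = ¬F = T
¬S ∧ Q = T ∧ T = T
¬R = ¬T = F
U → ¬R = F → F = T
(¬S ∧ Q) → (U → ¬R) = T → T = T
¬P ∧ ((¬S ∧ Q) → (U → ¬R)) = F ∧ T = F
Hence (A) is false.

(B): This is (¬R ∨ ¬S) → ((¬P ↓ U) ↑ ¬Q).

¬R = ¬T = F
¬S = ¬F = T
¬R ∨ ¬S = F ∨ T = T
¬P = ¬T = F
¬P ↓ U = F ↓ F = T
¬Q = ¬T = F
(¬P ↓ U) ↑ ¬Q = T ↑ F = T
(¬R ∨ ¬S) → ((¬P ↓ U) ↑ ¬Q) = T → T = T
So (B) is true.

(A) False, (B) True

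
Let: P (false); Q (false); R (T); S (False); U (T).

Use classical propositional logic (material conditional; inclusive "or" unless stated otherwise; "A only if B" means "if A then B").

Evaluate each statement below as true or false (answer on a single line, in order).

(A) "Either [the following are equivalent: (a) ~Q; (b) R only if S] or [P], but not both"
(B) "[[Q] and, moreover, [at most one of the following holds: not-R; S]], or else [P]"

(A): In symbols: (¬Q ↔ (R → S)) ⊕ P

¬Q = ¬F = T
R → S = T → F = F
¬Q ↔ (R → S) = T ↔ F = F
(¬Q ↔ (R → S)) ⊕ P = F ⊕ F = F
Hence (A) is false.

(B): In symbols: (Q ∧ (¬R ↑ S)) ∨ P

¬R = ¬T = F
¬R ↑ S = F ↑ F = T
Q ∧ (¬R ↑ S) = F ∧ T = F
(Q ∧ (¬R ↑ S)) ∨ P = F ∨ F = F
Hence (B) is false.

(A) false, (B) false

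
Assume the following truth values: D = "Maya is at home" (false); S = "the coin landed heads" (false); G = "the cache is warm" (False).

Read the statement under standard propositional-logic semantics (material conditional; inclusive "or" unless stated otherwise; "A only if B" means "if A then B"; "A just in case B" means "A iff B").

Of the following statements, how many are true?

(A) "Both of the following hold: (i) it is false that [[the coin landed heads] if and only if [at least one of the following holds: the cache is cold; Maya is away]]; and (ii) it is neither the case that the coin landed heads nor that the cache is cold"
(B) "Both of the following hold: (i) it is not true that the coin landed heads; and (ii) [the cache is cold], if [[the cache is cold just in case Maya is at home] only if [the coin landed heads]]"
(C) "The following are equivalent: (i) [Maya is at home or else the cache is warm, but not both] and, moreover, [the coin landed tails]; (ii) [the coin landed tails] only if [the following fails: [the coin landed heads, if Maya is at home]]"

(A): Parsed as ¬(S ↔ (¬G ∨ ¬D)) ∧ (S ↓ ¬G)

¬G = ¬F = T
¬D = ¬F = T
¬G ∨ ¬D = T ∨ T = T
S ↔ (¬G ∨ ¬D) = F ↔ T = F
¬(S ↔ (¬G ∨ ¬D)) = ¬F = T
¬G = ¬F = T
S ↓ ¬G = F ↓ T = F
¬(S ↔ (¬G ∨ ¬D)) ∧ (S ↓ ¬G) = T ∧ F = F
Hence (A) is false.

(B): Formalization: ¬S ∧ (((¬G ↔ D) → S) → ¬G)

¬S = ¬F = T
¬G = ¬F = T
¬G ↔ D = T ↔ F = F
(¬G ↔ D) → S = F → F = T
¬G = ¬F = T
((¬G ↔ D) → S) → ¬G = T → T = T
¬S ∧ (((¬G ↔ D) → S) → ¬G) = T ∧ T = T
So (B) is true.

(C): Parsed as ((D ⊕ G) ∧ ¬S) ↔ (¬S → ¬(D → S))

D ⊕ G = F ⊕ F = F
¬S = ¬F = T
(D ⊕ G) ∧ ¬S = F ∧ T = F
¬S = ¬F = T
D → S = F → F = T
¬(D → S) = ¬T = F
¬S → ¬(D → S) = T → F = F
((D ⊕ G) ∧ ¬S) ↔ (¬S → ¬(D → S)) = F ↔ F = T
Hence (C) is true.

2 of the 3 statements are true ((B), (C)).

2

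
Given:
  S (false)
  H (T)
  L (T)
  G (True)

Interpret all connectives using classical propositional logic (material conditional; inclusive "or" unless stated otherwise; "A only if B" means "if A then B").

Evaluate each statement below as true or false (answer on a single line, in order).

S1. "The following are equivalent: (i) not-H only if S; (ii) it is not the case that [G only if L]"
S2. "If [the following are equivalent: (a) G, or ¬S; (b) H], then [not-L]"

S1: Formalization: (not H -> S) iff not (G -> L)

not H = not True = False
not H -> S = False -> False = True
G -> L = True -> True = True
not (G -> L) = not True = False
(not H -> S) iff not (G -> L) = True iff False = False
So S1 is false.

S2: Formalization: ((G or not S) iff H) -> not L

not S = not False = True
G or not S = True or True = True
(G or not S) iff H = True iff True = True
not L = not True = False
((G or not S) iff H) -> not L = True -> False = False
Thus S2 is false.

S1 false; S2 false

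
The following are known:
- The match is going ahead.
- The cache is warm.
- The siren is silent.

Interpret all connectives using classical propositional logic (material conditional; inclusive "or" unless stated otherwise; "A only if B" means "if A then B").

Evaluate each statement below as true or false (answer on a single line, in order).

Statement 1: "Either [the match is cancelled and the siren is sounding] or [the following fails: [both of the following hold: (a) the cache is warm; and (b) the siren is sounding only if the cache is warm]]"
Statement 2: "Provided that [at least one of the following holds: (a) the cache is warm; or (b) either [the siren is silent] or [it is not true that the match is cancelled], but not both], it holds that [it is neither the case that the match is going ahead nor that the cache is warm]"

Statement 1 F; Statement 2 F

Let P = "the match is cancelled" (False), R = "the siren is sounding" (False), Q = "the cache is warm" (True).

Statement 1: This is (P and R) or not (Q and (R -> Q)).

P and R = False and False = False
R -> Q = False -> True = True
Q and (R -> Q) = True and True = True
not (Q and (R -> Q)) = not True = False
(P and R) or not (Q and (R -> Q)) = False or False = False
So Statement 1 is false.

Statement 2: Formalization: (Q or (not R xor not P)) -> (not P nor Q)

not R = not False = True
not P = not False = True
not R xor not P = True xor True = False
Q or (not R xor not P) = True or False = True
not P = not False = True
not P nor Q = True nor True = False
(Q or (not R xor not P)) -> (not P nor Q) = True -> False = False
So Statement 2 is false.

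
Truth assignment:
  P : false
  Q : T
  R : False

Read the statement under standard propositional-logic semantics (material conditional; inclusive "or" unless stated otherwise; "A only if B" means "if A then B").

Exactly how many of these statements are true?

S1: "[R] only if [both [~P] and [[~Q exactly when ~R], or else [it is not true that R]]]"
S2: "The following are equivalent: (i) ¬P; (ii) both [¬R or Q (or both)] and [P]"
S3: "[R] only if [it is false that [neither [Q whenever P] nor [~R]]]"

2

S1: In symbols: R → (¬P ∧ ((¬Q ↔ ¬R) ∨ ¬R))

¬P = ¬F = T
¬Q = ¬T = F
¬R = ¬F = T
¬Q ↔ ¬R = F ↔ T = F
¬R = ¬F = T
(¬Q ↔ ¬R) ∨ ¬R = F ∨ T = T
¬P ∧ ((¬Q ↔ ¬R) ∨ ¬R) = T ∧ T = T
R → (¬P ∧ ((¬Q ↔ ¬R) ∨ ¬R)) = F → T = T
Hence S1 is true.

S2: Formalization: ¬P ↔ ((¬R ∨ Q) ∧ P)

¬P = ¬F = T
¬R = ¬F = T
¬R ∨ Q = T ∨ T = T
(¬R ∨ Q) ∧ P = T ∧ F = F
¬P ↔ ((¬R ∨ Q) ∧ P) = T ↔ F = F
Hence S2 is false.

S3: Formalization: R → ¬((P → Q) ↓ ¬R)

P → Q = F → T = T
¬R = ¬F = T
(P → Q) ↓ ¬R = T ↓ T = F
¬((P → Q) ↓ ¬R) = ¬F = T
R → ¬((P → Q) ↓ ¬R) = F → T = T
So S3 is true.

Count: 2.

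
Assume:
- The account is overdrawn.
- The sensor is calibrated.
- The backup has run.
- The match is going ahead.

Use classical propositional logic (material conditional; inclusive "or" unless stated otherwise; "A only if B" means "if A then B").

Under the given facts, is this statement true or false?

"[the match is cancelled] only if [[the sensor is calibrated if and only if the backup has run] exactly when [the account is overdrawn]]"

True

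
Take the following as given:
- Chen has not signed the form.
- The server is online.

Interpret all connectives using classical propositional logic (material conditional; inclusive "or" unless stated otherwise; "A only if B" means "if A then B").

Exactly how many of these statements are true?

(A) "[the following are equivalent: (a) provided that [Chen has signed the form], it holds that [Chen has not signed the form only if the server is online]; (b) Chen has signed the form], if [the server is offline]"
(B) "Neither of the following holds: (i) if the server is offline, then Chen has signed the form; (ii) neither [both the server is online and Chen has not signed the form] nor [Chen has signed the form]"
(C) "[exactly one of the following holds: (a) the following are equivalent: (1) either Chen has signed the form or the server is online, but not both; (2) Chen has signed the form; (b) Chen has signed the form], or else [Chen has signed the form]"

Let Q = "the server is online" (True), P = "Chen has signed the form" (False).

(A): Formalization: not Q -> ((P -> (not P -> Q)) iff P)

not Q = not True = False
not P = not False = True
not P -> Q = True -> True = True
P -> (not P -> Q) = False -> True = True
(P -> (not P -> Q)) iff P = True iff False = False
not Q -> ((P -> (not P -> Q)) iff P) = False -> False = True
Thus (A) is true.

(B): Parsed as (not Q -> P) nor ((Q and not P) nor P)

not Q = not True = False
not Q -> P = False -> False = True
not P = not False = True
Q and not P = True and True = True
(Q and not P) nor P = True nor False = False
(not Q -> P) nor ((Q and not P) nor P) = True nor False = False
Thus (B) is false.

(C): Parsed as (((P xor Q) iff P) xor P) or P

P xor Q = False xor True = True
(P xor Q) iff P = True iff False = False
((P xor Q) iff P) xor P = False xor False = False
(((P xor Q) iff P) xor P) or P = False or False = False
Hence (C) is false.

True statements: 1 ((A)).

1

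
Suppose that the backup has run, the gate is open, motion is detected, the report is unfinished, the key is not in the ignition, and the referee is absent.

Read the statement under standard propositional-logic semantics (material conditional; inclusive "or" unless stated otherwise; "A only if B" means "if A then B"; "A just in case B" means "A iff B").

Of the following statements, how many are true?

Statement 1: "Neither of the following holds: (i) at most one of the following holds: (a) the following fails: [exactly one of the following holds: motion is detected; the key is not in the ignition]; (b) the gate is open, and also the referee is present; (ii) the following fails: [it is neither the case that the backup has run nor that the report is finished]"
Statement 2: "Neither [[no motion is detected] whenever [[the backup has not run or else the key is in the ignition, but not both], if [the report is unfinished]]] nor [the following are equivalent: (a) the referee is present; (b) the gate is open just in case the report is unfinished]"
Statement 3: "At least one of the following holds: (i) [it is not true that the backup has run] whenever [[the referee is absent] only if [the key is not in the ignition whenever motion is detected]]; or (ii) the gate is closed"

0

Let M = "motion is detected" (True), U = "the key is in the ignition" (False), K = "the gate is open" (True), P = "the referee is present" (False), S = "the backup has run" (True), Q = "the report is finished" (False).

Statement 1: Parsed as (not (M xor not U) nand (K and P)) nor not (S nor Q)

not U = not False = True
M xor not U = True xor True = False
not (M xor not U) = not False = True
K and P = True and False = False
not (M xor not U) nand (K and P) = True nand False = True
S nor Q = True nor False = False
not (S nor Q) = not False = True
(not (M xor not U) nand (K and P)) nor not (S nor Q) = True nor True = False
Thus Statement 1 is false.

Statement 2: Formalization: ((not Q -> (not S xor U)) -> not M) nor (P iff (K iff not Q))

not Q = not False = True
not S = not True = False
not S xor U = False xor False = False
not Q -> (not S xor U) = True -> False = False
not M = not True = False
(not Q -> (not S xor U)) -> not M = False -> False = True
not Q = not False = True
K iff not Q = True iff True = True
P iff (K iff not Q) = False iff True = False
((not Q -> (not S xor U)) -> not M) nor (P iff (K iff not Q)) = True nor False = False
Thus Statement 2 is false.

Statement 3: In symbols: ((not P -> (M -> not U)) -> not S) or not K

not P = not False = True
not U = not False = True
M -> not U = True -> True = True
not P -> (M -> not U) = True -> True = True
not S = not True = False
(not P -> (M -> not U)) -> not S = True -> False = False
not K = not True = False
((not P -> (M -> not U)) -> not S) or not K = False or False = False
So Statement 3 is false.

Count: 0.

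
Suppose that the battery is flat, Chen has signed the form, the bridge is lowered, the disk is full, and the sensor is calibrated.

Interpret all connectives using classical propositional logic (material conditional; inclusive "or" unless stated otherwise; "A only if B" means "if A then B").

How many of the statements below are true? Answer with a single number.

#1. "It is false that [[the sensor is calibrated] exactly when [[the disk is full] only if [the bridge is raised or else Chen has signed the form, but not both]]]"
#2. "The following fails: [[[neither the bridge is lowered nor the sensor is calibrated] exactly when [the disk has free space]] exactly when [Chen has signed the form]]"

0

Let U = "the sensor is calibrated" (True), S = "the disk is full" (True), R = "the bridge is raised" (False), Q = "Chen has signed the form" (True).

#1: Parsed as not (U iff (S -> (R xor Q)))

R xor Q = False xor True = True
S -> (R xor Q) = True -> True = True
U iff (S -> (R xor Q)) = True iff True = True
not (U iff (S -> (R xor Q))) = not True = False
So #1 is false.

#2: Parsed as not (((not R nor U) iff not S) iff Q)

not R = not False = True
not R nor U = True nor True = False
not S = not True = False
(not R nor U) iff not S = False iff False = True
((not R nor U) iff not S) iff Q = True iff True = True
not (((not R nor U) iff not S) iff Q) = not True = False
Thus #2 is false.

0 of the 2 statements are true (none).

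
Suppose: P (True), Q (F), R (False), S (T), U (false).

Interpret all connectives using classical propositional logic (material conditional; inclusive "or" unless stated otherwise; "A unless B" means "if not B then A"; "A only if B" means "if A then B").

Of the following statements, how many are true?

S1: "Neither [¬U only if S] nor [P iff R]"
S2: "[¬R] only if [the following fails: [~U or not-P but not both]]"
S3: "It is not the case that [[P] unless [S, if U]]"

S1: In symbols: (~U -> S) nor (P <-> R)

~U = ~F = T
~U -> S = T -> T = T
P <-> R = T <-> F = F
(~U -> S) nor (P <-> R) = T nor F = F
Hence S1 is false.

S2: In symbols: ~R -> ~(~U xor ~P)

~R = ~F = T
~U = ~F = T
~P = ~T = F
~U xor ~P = T xor F = T
~(~U xor ~P) = ~T = F
~R -> ~(~U xor ~P) = T -> F = F
So S2 is false.

S3: This is ~(P | (U -> S)).

U -> S = F -> T = T
P | (U -> S) = T | T = T
~(P | (U -> S)) = ~T = F
Hence S3 is false.

Count: 0.

0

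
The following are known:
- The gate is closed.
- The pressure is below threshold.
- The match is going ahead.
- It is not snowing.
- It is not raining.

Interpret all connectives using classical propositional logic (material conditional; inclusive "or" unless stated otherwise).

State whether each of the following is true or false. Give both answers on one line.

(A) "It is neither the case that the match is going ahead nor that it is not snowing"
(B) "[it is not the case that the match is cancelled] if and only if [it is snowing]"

Let K = "the match is cancelled" (F), M = "it is snowing" (F).

(A): Parsed as ~K nor ~M

~K = ~F = T
~M = ~F = T
~K nor ~M = T nor T = F
Thus (A) is false.

(B): In symbols: ~K <-> M

~K = ~F = T
~K <-> M = T <-> F = F
Thus (B) is false.

(A) F, (B) F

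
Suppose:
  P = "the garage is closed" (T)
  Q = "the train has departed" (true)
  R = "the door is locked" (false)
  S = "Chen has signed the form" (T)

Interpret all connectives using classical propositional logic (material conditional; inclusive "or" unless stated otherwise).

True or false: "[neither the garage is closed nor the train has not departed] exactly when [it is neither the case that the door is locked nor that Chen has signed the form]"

true

This is (P nor ~Q) <-> (R nor S).

~Q = ~T = F
P nor ~Q = T nor F = F
R nor S = F nor T = F
(P nor ~Q) <-> (R nor S) = F <-> F = T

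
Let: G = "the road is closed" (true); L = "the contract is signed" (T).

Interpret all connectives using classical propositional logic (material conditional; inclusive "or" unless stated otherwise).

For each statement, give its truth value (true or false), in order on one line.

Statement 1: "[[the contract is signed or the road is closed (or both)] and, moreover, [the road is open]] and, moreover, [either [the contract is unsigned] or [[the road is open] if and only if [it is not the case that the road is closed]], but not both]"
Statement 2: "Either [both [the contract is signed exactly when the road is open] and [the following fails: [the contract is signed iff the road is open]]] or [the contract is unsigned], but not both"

Statement 1: Formalization: ((L or G) and not G) and (not L xor (not G iff not G))

L or G = True or True = True
not G = not True = False
(L or G) and not G = True and False = False
not L = not True = False
not G = not True = False
not G = not True = False
not G iff not G = False iff False = True
not L xor (not G iff not G) = False xor True = True
((L or G) and not G) and (not L xor (not G iff not G)) = False and True = False
So Statement 1 is false.

Statement 2: In symbols: ((L iff not G) and not (L iff not G)) xor not L

not G = not True = False
L iff not G = True iff False = False
not G = not True = False
L iff not G = True iff False = False
not (L iff not G) = not False = True
(L iff not G) and not (L iff not G) = False and True = False
not L = not True = False
((L iff not G) and not (L iff not G)) xor not L = False xor False = False
Hence Statement 2 is false.

Statement 1 False, Statement 2 False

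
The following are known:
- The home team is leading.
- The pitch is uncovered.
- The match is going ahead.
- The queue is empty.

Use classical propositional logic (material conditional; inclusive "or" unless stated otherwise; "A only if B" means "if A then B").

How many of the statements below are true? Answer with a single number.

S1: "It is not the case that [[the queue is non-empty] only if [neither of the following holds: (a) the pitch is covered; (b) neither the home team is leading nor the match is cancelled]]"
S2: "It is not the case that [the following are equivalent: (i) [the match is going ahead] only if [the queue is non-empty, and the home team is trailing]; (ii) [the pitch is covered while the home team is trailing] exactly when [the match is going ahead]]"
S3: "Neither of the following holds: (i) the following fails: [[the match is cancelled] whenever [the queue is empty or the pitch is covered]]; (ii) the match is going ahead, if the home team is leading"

0

Let S = "the queue is empty" (True), Q = "the pitch is covered" (False), P = "the home team is leading" (True), R = "the match is cancelled" (False).

S1: Formalization: not (not S -> (Q nor (P nor R)))

not S = not True = False
P nor R = True nor False = False
Q nor (P nor R) = False nor False = True
not S -> (Q nor (P nor R)) = False -> True = True
not (not S -> (Q nor (P nor R))) = not True = False
Thus S1 is false.

S2: In symbols: not ((not R -> (not S and not P)) iff ((Q and not P) iff not R))

not R = not False = True
not S = not True = False
not P = not True = False
not S and not P = False and False = False
not R -> (not S and not P) = True -> False = False
not P = not True = False
Q and not P = False and False = False
not R = not False = True
(Q and not P) iff not R = False iff True = False
(not R -> (not S and not P)) iff ((Q and not P) iff not R) = False iff False = True
not ((not R -> (not S and not P)) iff ((Q and not P) iff not R)) = not True = False
So S2 is false.

S3: In symbols: not ((S or Q) -> R) nor (P -> not R)

S or Q = True or False = True
(S or Q) -> R = True -> False = False
not ((S or Q) -> R) = not False = True
not R = not False = True
P -> not R = True -> True = True
not ((S or Q) -> R) nor (P -> not R) = True nor True = False
Thus S3 is false.

True statements: 0 (none).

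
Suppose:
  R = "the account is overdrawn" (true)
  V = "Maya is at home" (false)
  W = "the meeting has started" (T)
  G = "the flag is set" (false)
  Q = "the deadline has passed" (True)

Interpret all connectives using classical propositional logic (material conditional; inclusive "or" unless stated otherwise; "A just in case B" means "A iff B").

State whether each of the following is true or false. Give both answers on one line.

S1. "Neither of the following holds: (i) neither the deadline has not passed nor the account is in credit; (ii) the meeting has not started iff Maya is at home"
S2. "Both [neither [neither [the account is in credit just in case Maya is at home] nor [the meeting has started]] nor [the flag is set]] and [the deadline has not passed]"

S1: In symbols: (not Q nor not R) nor (not W iff V)

not Q = not True = False
not R = not True = False
not Q nor not R = False nor False = True
not W = not True = False
not W iff V = False iff False = True
(not Q nor not R) nor (not W iff V) = True nor True = False
Thus S1 is false.

S2: Formalization: (((not R iff V) nor W) nor G) and not Q

not R = not True = False
not R iff V = False iff False = True
(not R iff V) nor W = True nor True = False
((not R iff V) nor W) nor G = False nor False = True
not Q = not True = False
(((not R iff V) nor W) nor G) and not Q = True and False = False
Thus S2 is false.

S1 false, S2 false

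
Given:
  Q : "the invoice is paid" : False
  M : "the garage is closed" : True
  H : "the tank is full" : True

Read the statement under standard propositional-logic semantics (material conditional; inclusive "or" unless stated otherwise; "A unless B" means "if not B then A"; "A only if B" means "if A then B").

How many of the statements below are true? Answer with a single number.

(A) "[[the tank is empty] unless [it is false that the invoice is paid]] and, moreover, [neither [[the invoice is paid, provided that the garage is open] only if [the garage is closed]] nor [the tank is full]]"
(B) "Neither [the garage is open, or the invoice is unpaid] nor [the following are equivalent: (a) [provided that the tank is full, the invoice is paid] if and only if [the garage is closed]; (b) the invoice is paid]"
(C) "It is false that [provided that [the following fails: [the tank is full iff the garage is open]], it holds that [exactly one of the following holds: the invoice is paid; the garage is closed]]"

0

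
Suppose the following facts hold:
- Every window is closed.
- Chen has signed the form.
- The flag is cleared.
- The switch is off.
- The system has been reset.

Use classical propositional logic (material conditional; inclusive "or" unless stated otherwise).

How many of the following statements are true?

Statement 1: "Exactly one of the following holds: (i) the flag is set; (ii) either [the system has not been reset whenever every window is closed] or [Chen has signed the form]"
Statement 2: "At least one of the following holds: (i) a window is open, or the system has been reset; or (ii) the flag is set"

2

Let P = "the flag is set" (F), L = "a window is open" (F), M = "the system has been reset" (T), K = "Chen has signed the form" (T).

Statement 1: This is P ⊕ ((¬L → ¬M) ∨ K).

¬L = ¬F = T
¬M = ¬T = F
¬L → ¬M = T → F = F
(¬L → ¬M) ∨ K = F ∨ T = T
P ⊕ ((¬L → ¬M) ∨ K) = F ⊕ T = T
Hence Statement 1 is true.

Statement 2: In symbols: (L ∨ M) ∨ P

L ∨ M = F ∨ T = T
(L ∨ M) ∨ P = T ∨ F = T
Thus Statement 2 is true.

2 of the 2 statements are true (Statement 1, Statement 2).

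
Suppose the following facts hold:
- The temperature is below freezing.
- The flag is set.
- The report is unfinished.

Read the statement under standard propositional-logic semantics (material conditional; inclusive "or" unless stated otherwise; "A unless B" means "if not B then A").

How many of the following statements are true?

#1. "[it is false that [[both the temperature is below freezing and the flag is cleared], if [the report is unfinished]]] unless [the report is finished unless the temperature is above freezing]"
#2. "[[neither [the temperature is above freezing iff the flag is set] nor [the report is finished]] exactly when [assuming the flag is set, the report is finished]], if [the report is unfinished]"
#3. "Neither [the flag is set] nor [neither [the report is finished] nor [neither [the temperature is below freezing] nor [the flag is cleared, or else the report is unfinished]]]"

1

Let R = "the report is finished" (False), P = "the temperature is below freezing" (True), Q = "the flag is set" (True).

#1: Formalization: not (not R -> (P and not Q)) or (R or not P)

not R = not False = True
not Q = not True = False
P and not Q = True and False = False
not R -> (P and not Q) = True -> False = False
not (not R -> (P and not Q)) = not False = True
not P = not True = False
R or not P = False or False = False
not (not R -> (P and not Q)) or (R or not P) = True or False = True
Thus #1 is true.

#2: In symbols: not R -> (((not P iff Q) nor R) iff (Q -> R))

not R = not False = True
not P = not True = False
not P iff Q = False iff True = False
(not P iff Q) nor R = False nor False = True
Q -> R = True -> False = False
((not P iff Q) nor R) iff (Q -> R) = True iff False = False
not R -> (((not P iff Q) nor R) iff (Q -> R)) = True -> False = False
Hence #2 is false.

#3: This is Q nor (R nor (P nor (not Q or not R))).

not Q = not True = False
not R = not False = True
not Q or not R = False or True = True
P nor (not Q or not R) = True nor True = False
R nor (P nor (not Q or not R)) = False nor False = True
Q nor (R nor (P nor (not Q or not R))) = True nor True = False
Thus #3 is false.

Count: 1.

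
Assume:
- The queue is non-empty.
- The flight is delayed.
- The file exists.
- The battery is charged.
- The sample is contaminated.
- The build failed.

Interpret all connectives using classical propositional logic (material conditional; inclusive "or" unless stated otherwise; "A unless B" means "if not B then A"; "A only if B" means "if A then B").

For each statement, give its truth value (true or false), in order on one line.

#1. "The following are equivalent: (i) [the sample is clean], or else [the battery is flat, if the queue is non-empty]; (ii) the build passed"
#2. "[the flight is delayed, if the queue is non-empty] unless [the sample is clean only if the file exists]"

Let V = "the sample is contaminated" (T), P = "the queue is empty" (F), Q = "the battery is charged" (T), R = "the build passed" (F), K = "the flight is delayed" (T), G = "the file exists" (T).

#1: In symbols: (¬V ∨ (¬P → ¬Q)) ↔ R

¬V = ¬T = F
¬P = ¬F = T
¬Q = ¬T = F
¬P → ¬Q = T → F = F
¬V ∨ (¬P → ¬Q) = F ∨ F = F
(¬V ∨ (¬P → ¬Q)) ↔ R = F ↔ F = T
So #1 is true.

#2: In symbols: (¬P → K) ∨ (¬V → G)

¬P = ¬F = T
¬P → K = T → T = T
¬V = ¬T = F
¬V → G = F → T = T
(¬P → K) ∨ (¬V → G) = T ∨ T = T
Thus #2 is true.

#1 True / #2 True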